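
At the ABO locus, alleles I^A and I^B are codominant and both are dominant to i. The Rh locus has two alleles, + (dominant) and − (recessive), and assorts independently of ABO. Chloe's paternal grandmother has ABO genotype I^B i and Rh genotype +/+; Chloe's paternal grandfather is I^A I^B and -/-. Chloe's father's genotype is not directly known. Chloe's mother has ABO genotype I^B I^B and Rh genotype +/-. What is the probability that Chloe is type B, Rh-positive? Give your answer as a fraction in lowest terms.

Chloe's father's ABO genotype from I^B i × I^A I^B: 1/4 I^A I^B, 1/4 I^A i, 1/4 I^B I^B, 1/4 I^B i.
Crossing each possibility with the mother I^B I^B and summing P(type B): 1/4·1/2 + 1/4·1/2 + 1/4·1 + 1/4·1 = 3/4.
Similarly for Rh via the father's Rh distribution: P(Rh+) = 3/4.
Independent loci: 3/4 × 3/4 = 9/16.

9/16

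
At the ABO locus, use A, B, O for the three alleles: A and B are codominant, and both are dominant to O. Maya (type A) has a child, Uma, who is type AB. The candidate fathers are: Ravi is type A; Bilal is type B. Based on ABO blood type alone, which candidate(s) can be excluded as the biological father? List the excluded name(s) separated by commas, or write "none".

A candidate is excluded only if no genotype consistent with his phenotype could produce a type AB child with a type A mother.
Ravi (type A): no genotype consistent with that phenotype can produce a type-AB child with a type-A mother.

Ravi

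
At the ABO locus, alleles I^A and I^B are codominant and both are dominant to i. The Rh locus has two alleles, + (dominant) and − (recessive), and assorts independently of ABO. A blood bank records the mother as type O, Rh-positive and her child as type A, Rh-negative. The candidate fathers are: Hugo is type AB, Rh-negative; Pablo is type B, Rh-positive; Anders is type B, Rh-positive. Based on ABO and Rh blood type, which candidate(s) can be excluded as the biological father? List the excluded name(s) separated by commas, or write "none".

A candidate is excluded only if no genotype consistent with his phenotype could produce a type A, Rh-negative child with a type O, Rh-positive mother.
Pablo (type B, Rh+): no genotype consistent with that phenotype can produce a type-A Rh- child with a type-O mother.
Anders (type B, Rh+): no genotype consistent with that phenotype can produce a type-A Rh- child with a type-O mother.

Pablo, Anders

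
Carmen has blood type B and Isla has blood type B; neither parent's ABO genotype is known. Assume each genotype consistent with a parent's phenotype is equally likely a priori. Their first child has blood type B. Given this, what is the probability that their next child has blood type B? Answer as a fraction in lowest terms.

Possible genotypes: Carmen ∈ {BB, BO}; Isla ∈ {BB, BO}.
Weight each parental genotype pair by prior × P(type-B child):
  BB × BB: posterior weight 4/15; P(next child type B) = 1.
  BB × BO: posterior weight 4/15; P(next child type B) = 1.
  BO × BB: posterior weight 4/15; P(next child type B) = 1.
  BO × BO: posterior weight 1/5; P(next child type B) = 3/4.
Weighted sum = 19/20.

19/20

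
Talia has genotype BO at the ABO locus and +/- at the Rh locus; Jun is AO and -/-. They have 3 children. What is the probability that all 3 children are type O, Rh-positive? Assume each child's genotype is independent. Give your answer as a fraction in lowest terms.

1/512

ABO cross BO × AO → 1/4 O, 1/4 A, 1/4 B, 1/4 AB.
Rh cross +/- × -/- → 1/2 Rh+, 1/2 Rh-; so P(type O, Rh-positive) = 1/4 × 1/2 = 1/8 per child.
All 3 independent: (1/8)^3 = 1/512.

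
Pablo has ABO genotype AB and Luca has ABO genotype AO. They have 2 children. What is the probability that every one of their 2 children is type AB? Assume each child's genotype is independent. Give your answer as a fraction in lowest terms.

1/16

ABO cross AB × AO → 1/2 A, 1/4 B, 1/4 AB.
So P(type AB) = 1/4 per child.
All 2 independent: (1/4)^2 = 1/16.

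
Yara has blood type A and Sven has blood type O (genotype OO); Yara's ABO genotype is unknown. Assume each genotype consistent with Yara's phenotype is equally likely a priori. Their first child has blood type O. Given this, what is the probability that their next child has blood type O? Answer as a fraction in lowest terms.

1/2

Possible genotypes: Yara ∈ {AA, AO}; Sven ∈ {OO}.
Weight each parental genotype pair by prior × P(type-O child):
  AO × OO: posterior weight 1; P(next child type O) = 1/2.
Weighted sum = 1/2.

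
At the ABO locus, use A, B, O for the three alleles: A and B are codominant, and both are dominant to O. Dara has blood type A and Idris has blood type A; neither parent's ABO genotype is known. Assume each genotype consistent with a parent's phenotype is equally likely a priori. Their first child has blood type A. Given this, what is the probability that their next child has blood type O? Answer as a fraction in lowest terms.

Possible genotypes: Dara ∈ {AA, AO}; Idris ∈ {AA, AO}.
Weight each parental genotype pair by prior × P(type-A child):
  AA × AA: posterior weight 4/15; P(next child type O) = 0.
  AA × AO: posterior weight 4/15; P(next child type O) = 0.
  AO × AA: posterior weight 4/15; P(next child type O) = 0.
  AO × AO: posterior weight 1/5; P(next child type O) = 1/4.
Weighted sum = 1/20.

1/20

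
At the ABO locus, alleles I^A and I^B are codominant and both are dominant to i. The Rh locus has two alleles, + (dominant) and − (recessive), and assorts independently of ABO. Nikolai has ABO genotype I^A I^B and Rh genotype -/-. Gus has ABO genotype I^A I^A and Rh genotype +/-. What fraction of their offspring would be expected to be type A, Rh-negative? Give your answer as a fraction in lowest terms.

ABO cross I^A I^B × I^A I^A → offspring phenotypes: 1/2 A, 1/2 AB.
Rh cross -/- × +/- → 1/2 Rh+, 1/2 Rh-.
Independent loci: P(type A, Rh-negative) = 1/2 × 1/2 = 1/4.

1/4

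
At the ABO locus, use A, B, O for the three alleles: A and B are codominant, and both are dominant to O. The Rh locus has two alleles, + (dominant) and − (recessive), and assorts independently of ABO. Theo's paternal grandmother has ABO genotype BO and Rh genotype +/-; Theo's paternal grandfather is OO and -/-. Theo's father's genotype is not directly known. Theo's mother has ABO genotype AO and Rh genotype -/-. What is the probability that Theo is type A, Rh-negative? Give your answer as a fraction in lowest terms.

Theo's father's ABO genotype from BO × OO: 1/2 BO, 1/2 OO.
Crossing each possibility with the mother AO and summing P(type A): 1/2·1/4 + 1/2·1/2 = 3/8.
Similarly for Rh via the father's Rh distribution: P(Rh-) = 3/4.
Independent loci: 3/8 × 3/4 = 9/32.

9/32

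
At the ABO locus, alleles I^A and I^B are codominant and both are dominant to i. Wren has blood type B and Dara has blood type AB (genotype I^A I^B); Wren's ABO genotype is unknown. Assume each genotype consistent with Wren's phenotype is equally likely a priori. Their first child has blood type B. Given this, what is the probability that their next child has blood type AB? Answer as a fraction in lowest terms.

3/8

Possible genotypes: Wren ∈ {I^B I^B, I^B i}; Dara ∈ {I^A I^B}.
Weight each parental genotype pair by prior × P(type-B child):
  I^B I^B × I^A I^B: posterior weight 1/2; P(next child type AB) = 1/2.
  I^B i × I^A I^B: posterior weight 1/2; P(next child type AB) = 1/4.
Weighted sum = 3/8.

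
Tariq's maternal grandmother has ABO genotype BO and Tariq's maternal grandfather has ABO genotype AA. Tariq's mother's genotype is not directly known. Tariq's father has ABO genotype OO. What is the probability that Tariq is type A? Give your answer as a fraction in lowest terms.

1/2

Tariq's mother's ABO genotype from BO × AA: 1/2 AB, 1/2 AO.
Crossing each possibility with the father OO and summing P(type A): 1/2·1/2 + 1/2·1/2 = 1/2.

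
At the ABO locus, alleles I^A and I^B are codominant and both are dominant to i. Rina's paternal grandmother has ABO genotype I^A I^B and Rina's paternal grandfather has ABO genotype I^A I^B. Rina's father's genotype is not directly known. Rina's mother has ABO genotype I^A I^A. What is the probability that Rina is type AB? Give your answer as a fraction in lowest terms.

1/2

Rina's father's ABO genotype from I^A I^B × I^A I^B: 1/4 I^A I^A, 1/2 I^A I^B, 1/4 I^B I^B.
Crossing each possibility with the mother I^A I^A and summing P(type AB): 1/4·0 + 1/2·1/2 + 1/4·1 = 1/2.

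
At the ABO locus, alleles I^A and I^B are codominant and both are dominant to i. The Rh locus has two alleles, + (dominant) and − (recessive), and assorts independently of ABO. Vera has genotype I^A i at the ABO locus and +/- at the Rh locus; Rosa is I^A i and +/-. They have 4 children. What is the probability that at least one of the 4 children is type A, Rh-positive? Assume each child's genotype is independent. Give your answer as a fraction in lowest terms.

ABO cross I^A i × I^A i → 1/4 O, 3/4 A.
Rh cross +/- × +/- → 3/4 Rh+, 1/4 Rh-; so P(type A, Rh-positive) = 3/4 × 3/4 = 9/16 per child.
P(none) = (7/16)^4 = 2401/65536; P(at least one) = 1 − 2401/65536 = 63135/65536.

63135/65536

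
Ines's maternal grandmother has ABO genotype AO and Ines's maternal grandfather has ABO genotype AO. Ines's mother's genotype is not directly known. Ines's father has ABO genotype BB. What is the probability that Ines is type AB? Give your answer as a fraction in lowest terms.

Ines's mother's ABO genotype from AO × AO: 1/4 AA, 1/2 AO, 1/4 OO.
Crossing each possibility with the father BB and summing P(type AB): 1/4·1 + 1/2·1/2 + 1/4·0 = 1/2.

1/2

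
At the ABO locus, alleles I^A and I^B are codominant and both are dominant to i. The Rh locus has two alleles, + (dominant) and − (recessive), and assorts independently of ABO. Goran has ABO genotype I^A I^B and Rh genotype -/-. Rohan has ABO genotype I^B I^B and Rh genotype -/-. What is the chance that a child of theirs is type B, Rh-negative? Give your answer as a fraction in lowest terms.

1/2

ABO cross I^A I^B × I^B I^B → offspring phenotypes: 1/2 B, 1/2 AB.
Rh cross -/- × -/- → 1 Rh-.
Independent loci: P(type B, Rh-negative) = 1/2 × 1 = 1/2.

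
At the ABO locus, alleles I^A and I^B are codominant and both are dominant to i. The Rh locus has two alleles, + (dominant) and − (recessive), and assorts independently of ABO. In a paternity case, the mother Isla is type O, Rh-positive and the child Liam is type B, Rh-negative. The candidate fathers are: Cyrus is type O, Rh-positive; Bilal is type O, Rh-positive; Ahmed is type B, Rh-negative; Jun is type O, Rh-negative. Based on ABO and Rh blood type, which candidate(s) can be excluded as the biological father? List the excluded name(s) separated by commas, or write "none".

Cyrus, Bilal, Jun

A candidate is excluded only if no genotype consistent with his phenotype could produce a type B, Rh-negative child with a type O, Rh-positive mother.
Cyrus (type O, Rh+): no genotype consistent with that phenotype can produce a type-B Rh- child with a type-O mother.
Bilal (type O, Rh+): no genotype consistent with that phenotype can produce a type-B Rh- child with a type-O mother.
Jun (type O, Rh-): no genotype consistent with that phenotype can produce a type-B Rh- child with a type-O mother.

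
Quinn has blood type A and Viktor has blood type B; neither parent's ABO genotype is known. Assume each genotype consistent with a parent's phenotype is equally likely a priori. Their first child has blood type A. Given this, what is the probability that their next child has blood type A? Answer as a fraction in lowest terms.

5/12

Possible genotypes: Quinn ∈ {AA, AO}; Viktor ∈ {BB, BO}.
Weight each parental genotype pair by prior × P(type-A child):
  AA × BO: posterior weight 2/3; P(next child type A) = 1/2.
  AO × BO: posterior weight 1/3; P(next child type A) = 1/4.
Weighted sum = 5/12.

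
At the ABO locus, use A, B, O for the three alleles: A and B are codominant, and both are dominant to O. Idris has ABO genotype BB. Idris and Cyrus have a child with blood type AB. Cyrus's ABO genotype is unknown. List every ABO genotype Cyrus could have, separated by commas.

For each candidate genotype of Cyrus, check whether crossing it with BB can produce every observed child phenotype.
  AA → possible child types {AB} ✓
  AB → possible child types {B, AB} ✓
  AO → possible child types {B, AB} ✓
  BB → possible child types {B} ✗
  BO → possible child types {B} ✗
  OO → possible child types {B} ✗

AA, AB, AO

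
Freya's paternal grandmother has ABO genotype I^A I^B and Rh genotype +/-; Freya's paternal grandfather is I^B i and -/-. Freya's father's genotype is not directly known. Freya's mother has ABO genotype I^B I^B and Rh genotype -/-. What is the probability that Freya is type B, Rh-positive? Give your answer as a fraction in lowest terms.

Freya's father's ABO genotype from I^A I^B × I^B i: 1/4 I^A I^B, 1/4 I^A i, 1/4 I^B I^B, 1/4 I^B i.
Crossing each possibility with the mother I^B I^B and summing P(type B): 1/4·1/2 + 1/4·1/2 + 1/4·1 + 1/4·1 = 3/4.
Similarly for Rh via the father's Rh distribution: P(Rh+) = 1/4.
Independent loci: 3/4 × 1/4 = 3/16.

3/16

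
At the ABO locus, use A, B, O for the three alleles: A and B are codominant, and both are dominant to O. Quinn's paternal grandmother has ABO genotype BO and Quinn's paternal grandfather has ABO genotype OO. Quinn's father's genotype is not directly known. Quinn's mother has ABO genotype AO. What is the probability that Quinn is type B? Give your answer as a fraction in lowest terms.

1/8

Quinn's father's ABO genotype from BO × OO: 1/2 BO, 1/2 OO.
Crossing each possibility with the mother AO and summing P(type B): 1/2·1/4 + 1/2·0 = 1/8.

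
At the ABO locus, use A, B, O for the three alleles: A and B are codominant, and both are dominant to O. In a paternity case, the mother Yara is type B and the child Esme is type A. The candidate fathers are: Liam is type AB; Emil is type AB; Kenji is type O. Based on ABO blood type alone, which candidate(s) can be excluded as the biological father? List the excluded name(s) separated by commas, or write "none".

A candidate is excluded only if no genotype consistent with his phenotype could produce a type A child with a type B mother.
Kenji (type O): no genotype consistent with that phenotype can produce a type-A child with a type-B mother.

Kenji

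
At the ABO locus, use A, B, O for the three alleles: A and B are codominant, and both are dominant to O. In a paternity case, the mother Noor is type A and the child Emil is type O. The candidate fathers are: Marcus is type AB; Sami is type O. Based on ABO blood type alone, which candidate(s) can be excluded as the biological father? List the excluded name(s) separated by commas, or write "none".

Marcus

A candidate is excluded only if no genotype consistent with his phenotype could produce a type O child with a type A mother.
Marcus (type AB): no genotype consistent with that phenotype can produce a type-O child with a type-A mother.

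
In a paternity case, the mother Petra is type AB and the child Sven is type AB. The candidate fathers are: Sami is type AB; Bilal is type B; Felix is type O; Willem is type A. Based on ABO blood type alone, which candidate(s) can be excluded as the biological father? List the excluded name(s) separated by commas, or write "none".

A candidate is excluded only if no genotype consistent with his phenotype could produce a type AB child with a type AB mother.
Felix (type O): no genotype consistent with that phenotype can produce a type-AB child with a type-AB mother.

Felix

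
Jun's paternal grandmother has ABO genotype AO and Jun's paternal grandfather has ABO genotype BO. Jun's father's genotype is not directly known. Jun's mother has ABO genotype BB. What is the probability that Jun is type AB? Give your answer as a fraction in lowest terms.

Jun's father's ABO genotype from AO × BO: 1/4 AB, 1/4 AO, 1/4 BO, 1/4 OO.
Crossing each possibility with the mother BB and summing P(type AB): 1/4·1/2 + 1/4·1/2 + 1/4·0 + 1/4·0 = 1/4.

1/4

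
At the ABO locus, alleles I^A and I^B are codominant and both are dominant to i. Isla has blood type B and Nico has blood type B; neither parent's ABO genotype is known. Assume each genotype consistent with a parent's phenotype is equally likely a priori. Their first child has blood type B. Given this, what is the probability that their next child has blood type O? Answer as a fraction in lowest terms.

1/20

Possible genotypes: Isla ∈ {I^B I^B, I^B i}; Nico ∈ {I^B I^B, I^B i}.
Weight each parental genotype pair by prior × P(type-B child):
  I^B I^B × I^B I^B: posterior weight 4/15; P(next child type O) = 0.
  I^B I^B × I^B i: posterior weight 4/15; P(next child type O) = 0.
  I^B i × I^B I^B: posterior weight 4/15; P(next child type O) = 0.
  I^B i × I^B i: posterior weight 1/5; P(next child type O) = 1/4.
Weighted sum = 1/20.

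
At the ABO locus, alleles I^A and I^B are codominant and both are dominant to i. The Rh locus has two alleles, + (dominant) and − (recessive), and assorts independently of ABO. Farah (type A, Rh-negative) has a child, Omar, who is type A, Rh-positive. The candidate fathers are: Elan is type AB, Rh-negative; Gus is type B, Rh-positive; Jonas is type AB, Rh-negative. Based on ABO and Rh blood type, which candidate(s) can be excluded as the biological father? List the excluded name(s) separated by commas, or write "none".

A candidate is excluded only if no genotype consistent with his phenotype could produce a type A, Rh-positive child with a type A, Rh-negative mother.
Elan (type AB, Rh-): no genotype consistent with that phenotype can produce a type-A Rh+ child with a type-A mother.
Jonas (type AB, Rh-): no genotype consistent with that phenotype can produce a type-A Rh+ child with a type-A mother.

Elan, Jonas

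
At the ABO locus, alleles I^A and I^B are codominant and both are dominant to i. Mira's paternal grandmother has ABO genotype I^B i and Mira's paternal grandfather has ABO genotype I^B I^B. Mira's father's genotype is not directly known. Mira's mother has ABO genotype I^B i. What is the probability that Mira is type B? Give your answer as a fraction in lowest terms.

Mira's father's ABO genotype from I^B i × I^B I^B: 1/2 I^B I^B, 1/2 I^B i.
Crossing each possibility with the mother I^B i and summing P(type B): 1/2·1 + 1/2·3/4 = 7/8.

7/8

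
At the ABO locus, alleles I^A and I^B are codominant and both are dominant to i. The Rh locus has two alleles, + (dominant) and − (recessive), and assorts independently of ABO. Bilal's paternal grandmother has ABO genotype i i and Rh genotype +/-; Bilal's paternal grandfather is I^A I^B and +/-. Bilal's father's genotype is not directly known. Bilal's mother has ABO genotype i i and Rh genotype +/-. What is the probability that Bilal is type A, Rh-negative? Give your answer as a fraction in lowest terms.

1/16

Bilal's father's ABO genotype from i i × I^A I^B: 1/2 I^A i, 1/2 I^B i.
Crossing each possibility with the mother i i and summing P(type A): 1/2·1/2 + 1/2·0 = 1/4.
Similarly for Rh via the father's Rh distribution: P(Rh-) = 1/4.
Independent loci: 1/4 × 1/4 = 1/16.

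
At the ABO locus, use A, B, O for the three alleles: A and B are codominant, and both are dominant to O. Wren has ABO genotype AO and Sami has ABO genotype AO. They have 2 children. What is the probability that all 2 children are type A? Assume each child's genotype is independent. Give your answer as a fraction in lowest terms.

9/16

ABO cross AO × AO → 1/4 O, 3/4 A.
So P(type A) = 3/4 per child.
All 2 independent: (3/4)^2 = 9/16.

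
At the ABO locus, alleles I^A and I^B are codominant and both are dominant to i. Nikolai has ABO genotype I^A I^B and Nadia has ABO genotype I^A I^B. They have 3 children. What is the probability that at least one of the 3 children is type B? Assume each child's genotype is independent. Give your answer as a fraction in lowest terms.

37/64

ABO cross I^A I^B × I^A I^B → 1/4 A, 1/4 B, 1/2 AB.
So P(type B) = 1/4 per child.
P(none) = (3/4)^3 = 27/64; P(at least one) = 1 − 27/64 = 37/64.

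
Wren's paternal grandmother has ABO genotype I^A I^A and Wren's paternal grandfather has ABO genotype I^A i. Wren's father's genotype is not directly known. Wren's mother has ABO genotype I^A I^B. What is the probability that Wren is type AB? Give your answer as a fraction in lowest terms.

Wren's father's ABO genotype from I^A I^A × I^A i: 1/2 I^A I^A, 1/2 I^A i.
Crossing each possibility with the mother I^A I^B and summing P(type AB): 1/2·1/2 + 1/2·1/4 = 3/8.

3/8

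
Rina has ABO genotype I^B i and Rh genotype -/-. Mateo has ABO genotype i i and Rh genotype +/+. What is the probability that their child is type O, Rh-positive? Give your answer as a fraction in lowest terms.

ABO cross I^B i × i i → offspring phenotypes: 1/2 O, 1/2 B.
Rh cross -/- × +/+ → 1 Rh+.
Independent loci: P(type O, Rh-positive) = 1/2 × 1 = 1/2.

1/2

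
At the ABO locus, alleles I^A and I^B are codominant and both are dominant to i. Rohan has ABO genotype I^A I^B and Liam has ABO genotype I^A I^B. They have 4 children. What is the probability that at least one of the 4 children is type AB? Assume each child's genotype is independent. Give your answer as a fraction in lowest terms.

15/16

ABO cross I^A I^B × I^A I^B → 1/4 A, 1/4 B, 1/2 AB.
So P(type AB) = 1/2 per child.
P(none) = (1/2)^4 = 1/16; P(at least one) = 1 − 1/16 = 15/16.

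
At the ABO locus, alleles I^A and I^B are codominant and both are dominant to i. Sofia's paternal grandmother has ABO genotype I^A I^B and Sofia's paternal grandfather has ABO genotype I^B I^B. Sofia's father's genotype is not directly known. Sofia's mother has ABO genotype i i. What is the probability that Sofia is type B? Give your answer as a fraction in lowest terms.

Sofia's father's ABO genotype from I^A I^B × I^B I^B: 1/2 I^A I^B, 1/2 I^B I^B.
Crossing each possibility with the mother i i and summing P(type B): 1/2·1/2 + 1/2·1 = 3/4.

3/4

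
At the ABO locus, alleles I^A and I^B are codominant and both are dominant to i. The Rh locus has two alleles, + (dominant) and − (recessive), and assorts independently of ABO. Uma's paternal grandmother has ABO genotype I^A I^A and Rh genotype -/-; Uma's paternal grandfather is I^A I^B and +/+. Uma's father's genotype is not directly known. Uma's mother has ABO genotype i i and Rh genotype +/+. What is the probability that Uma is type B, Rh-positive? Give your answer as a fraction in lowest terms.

1/4

Uma's father's ABO genotype from I^A I^A × I^A I^B: 1/2 I^A I^A, 1/2 I^A I^B.
Crossing each possibility with the mother i i and summing P(type B): 1/2·0 + 1/2·1/2 = 1/4.
Similarly for Rh via the father's Rh distribution: P(Rh+) = 1.
Independent loci: 1/4 × 1 = 1/4.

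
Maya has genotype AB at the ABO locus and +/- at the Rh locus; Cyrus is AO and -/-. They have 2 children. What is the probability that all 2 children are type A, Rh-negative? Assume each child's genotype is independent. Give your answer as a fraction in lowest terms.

ABO cross AB × AO → 1/2 A, 1/4 B, 1/4 AB.
Rh cross +/- × -/- → 1/2 Rh+, 1/2 Rh-; so P(type A, Rh-negative) = 1/2 × 1/2 = 1/4 per child.
All 2 independent: (1/4)^2 = 1/16.

1/16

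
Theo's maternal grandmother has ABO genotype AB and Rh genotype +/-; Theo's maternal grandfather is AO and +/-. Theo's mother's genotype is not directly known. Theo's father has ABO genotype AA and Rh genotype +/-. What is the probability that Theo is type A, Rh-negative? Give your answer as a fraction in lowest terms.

Theo's mother's ABO genotype from AB × AO: 1/4 AA, 1/4 AB, 1/4 AO, 1/4 BO.
Crossing each possibility with the father AA and summing P(type A): 1/4·1 + 1/4·1/2 + 1/4·1 + 1/4·1/2 = 3/4.
Similarly for Rh via the mother's Rh distribution: P(Rh-) = 1/4.
Independent loci: 3/4 × 1/4 = 3/16.

3/16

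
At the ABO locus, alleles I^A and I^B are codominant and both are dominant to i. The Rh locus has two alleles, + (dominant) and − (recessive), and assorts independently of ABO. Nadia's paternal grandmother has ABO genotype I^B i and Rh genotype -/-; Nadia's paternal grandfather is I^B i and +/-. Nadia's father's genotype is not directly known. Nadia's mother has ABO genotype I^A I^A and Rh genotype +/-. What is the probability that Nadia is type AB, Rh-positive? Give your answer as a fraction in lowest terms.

Nadia's father's ABO genotype from I^B i × I^B i: 1/4 I^B I^B, 1/2 I^B i, 1/4 i i.
Crossing each possibility with the mother I^A I^A and summing P(type AB): 1/4·1 + 1/2·1/2 + 1/4·0 = 1/2.
Similarly for Rh via the father's Rh distribution: P(Rh+) = 5/8.
Independent loci: 1/2 × 5/8 = 5/16.

5/16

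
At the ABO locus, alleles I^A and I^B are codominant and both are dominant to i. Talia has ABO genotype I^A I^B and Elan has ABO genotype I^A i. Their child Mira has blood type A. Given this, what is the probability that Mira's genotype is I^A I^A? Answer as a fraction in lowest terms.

1/2

Cross I^A I^B × I^A i → 1/4 I^A I^A, 1/4 I^A I^B, 1/4 I^A i, 1/4 I^B i.
Type-A genotypes among offspring: I^A I^A (1/4), I^A i (1/4); total 1/2.
P(I^A I^A | type A) = (1/4) / (1/2) = 1/2.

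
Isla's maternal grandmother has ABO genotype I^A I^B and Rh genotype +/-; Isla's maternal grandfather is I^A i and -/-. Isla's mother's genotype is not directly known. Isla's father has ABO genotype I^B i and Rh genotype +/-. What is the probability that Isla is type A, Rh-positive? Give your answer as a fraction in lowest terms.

Isla's mother's ABO genotype from I^A I^B × I^A i: 1/4 I^A I^A, 1/4 I^A I^B, 1/4 I^A i, 1/4 I^B i.
Crossing each possibility with the father I^B i and summing P(type A): 1/4·1/2 + 1/4·1/4 + 1/4·1/4 + 1/4·0 = 1/4.
Similarly for Rh via the mother's Rh distribution: P(Rh+) = 5/8.
Independent loci: 1/4 × 5/8 = 5/32.

5/32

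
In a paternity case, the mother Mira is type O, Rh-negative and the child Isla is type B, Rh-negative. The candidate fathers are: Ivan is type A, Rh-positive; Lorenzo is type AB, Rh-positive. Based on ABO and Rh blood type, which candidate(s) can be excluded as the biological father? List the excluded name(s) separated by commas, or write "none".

Ivan

A candidate is excluded only if no genotype consistent with his phenotype could produce a type B, Rh-negative child with a type O, Rh-negative mother.
Ivan (type A, Rh+): no genotype consistent with that phenotype can produce a type-B Rh- child with a type-O mother.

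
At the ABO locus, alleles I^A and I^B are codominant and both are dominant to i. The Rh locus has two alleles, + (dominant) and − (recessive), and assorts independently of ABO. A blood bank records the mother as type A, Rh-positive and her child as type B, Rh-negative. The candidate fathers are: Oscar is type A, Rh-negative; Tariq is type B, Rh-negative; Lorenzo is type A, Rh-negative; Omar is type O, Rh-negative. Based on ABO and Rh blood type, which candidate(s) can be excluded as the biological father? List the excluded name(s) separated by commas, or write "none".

A candidate is excluded only if no genotype consistent with his phenotype could produce a type B, Rh-negative child with a type A, Rh-positive mother.
Oscar (type A, Rh-): no genotype consistent with that phenotype can produce a type-B Rh- child with a type-A mother.
Lorenzo (type A, Rh-): no genotype consistent with that phenotype can produce a type-B Rh- child with a type-A mother.
Omar (type O, Rh-): no genotype consistent with that phenotype can produce a type-B Rh- child with a type-A mother.

Oscar, Lorenzo, Omar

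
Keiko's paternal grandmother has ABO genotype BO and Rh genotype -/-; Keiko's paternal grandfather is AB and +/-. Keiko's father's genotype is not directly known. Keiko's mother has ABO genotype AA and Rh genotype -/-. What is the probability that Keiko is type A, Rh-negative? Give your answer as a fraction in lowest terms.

3/8

Keiko's father's ABO genotype from BO × AB: 1/4 AB, 1/4 AO, 1/4 BB, 1/4 BO.
Crossing each possibility with the mother AA and summing P(type A): 1/4·1/2 + 1/4·1 + 1/4·0 + 1/4·1/2 = 1/2.
Similarly for Rh via the father's Rh distribution: P(Rh-) = 3/4.
Independent loci: 1/2 × 3/4 = 3/8.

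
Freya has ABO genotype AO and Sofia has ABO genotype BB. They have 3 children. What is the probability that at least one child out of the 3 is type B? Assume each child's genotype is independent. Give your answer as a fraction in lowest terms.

ABO cross AO × BB → 1/2 B, 1/2 AB.
So P(type B) = 1/2 per child.
P(none) = (1/2)^3 = 1/8; P(at least one) = 1 − 1/8 = 7/8.

7/8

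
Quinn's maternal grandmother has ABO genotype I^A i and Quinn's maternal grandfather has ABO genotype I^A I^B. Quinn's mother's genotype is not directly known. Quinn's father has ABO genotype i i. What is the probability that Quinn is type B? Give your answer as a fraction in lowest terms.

Quinn's mother's ABO genotype from I^A i × I^A I^B: 1/4 I^A I^A, 1/4 I^A I^B, 1/4 I^A i, 1/4 I^B i.
Crossing each possibility with the father i i and summing P(type B): 1/4·0 + 1/4·1/2 + 1/4·0 + 1/4·1/2 = 1/4.

1/4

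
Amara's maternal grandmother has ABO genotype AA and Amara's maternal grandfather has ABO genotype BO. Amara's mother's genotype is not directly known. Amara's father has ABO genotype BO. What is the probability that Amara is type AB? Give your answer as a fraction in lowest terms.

Amara's mother's ABO genotype from AA × BO: 1/2 AB, 1/2 AO.
Crossing each possibility with the father BO and summing P(type AB): 1/2·1/4 + 1/2·1/4 = 1/4.

1/4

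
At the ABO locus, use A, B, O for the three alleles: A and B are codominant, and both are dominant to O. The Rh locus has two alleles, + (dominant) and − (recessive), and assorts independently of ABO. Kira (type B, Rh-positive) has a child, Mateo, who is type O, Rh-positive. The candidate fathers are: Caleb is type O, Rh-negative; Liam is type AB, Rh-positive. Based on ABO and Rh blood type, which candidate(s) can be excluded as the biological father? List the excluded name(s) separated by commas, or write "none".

A candidate is excluded only if no genotype consistent with his phenotype could produce a type O, Rh-positive child with a type B, Rh-positive mother.
Liam (type AB, Rh+): no genotype consistent with that phenotype can produce a type-O Rh+ child with a type-B mother.

Liam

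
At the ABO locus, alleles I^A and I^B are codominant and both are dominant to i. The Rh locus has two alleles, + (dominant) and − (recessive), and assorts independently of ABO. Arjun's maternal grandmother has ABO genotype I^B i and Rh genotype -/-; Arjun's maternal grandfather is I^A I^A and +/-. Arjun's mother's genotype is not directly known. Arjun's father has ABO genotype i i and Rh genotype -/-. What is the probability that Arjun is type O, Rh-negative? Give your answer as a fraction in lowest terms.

Arjun's mother's ABO genotype from I^B i × I^A I^A: 1/2 I^A I^B, 1/2 I^A i.
Crossing each possibility with the father i i and summing P(type O): 1/2·0 + 1/2·1/2 = 1/4.
Similarly for Rh via the mother's Rh distribution: P(Rh-) = 3/4.
Independent loci: 1/4 × 3/4 = 3/16.

3/16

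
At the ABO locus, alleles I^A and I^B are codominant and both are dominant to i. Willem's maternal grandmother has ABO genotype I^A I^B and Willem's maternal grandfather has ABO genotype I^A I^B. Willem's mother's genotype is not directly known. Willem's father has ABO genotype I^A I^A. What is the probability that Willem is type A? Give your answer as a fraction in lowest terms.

1/2

Willem's mother's ABO genotype from I^A I^B × I^A I^B: 1/4 I^A I^A, 1/2 I^A I^B, 1/4 I^B I^B.
Crossing each possibility with the father I^A I^A and summing P(type A): 1/4·1 + 1/2·1/2 + 1/4·0 = 1/2.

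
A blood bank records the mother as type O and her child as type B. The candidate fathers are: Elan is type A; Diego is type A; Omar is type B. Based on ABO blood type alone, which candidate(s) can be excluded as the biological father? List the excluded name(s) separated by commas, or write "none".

Elan, Diego

A candidate is excluded only if no genotype consistent with his phenotype could produce a type B child with a type O mother.
Elan (type A): no genotype consistent with that phenotype can produce a type-B child with a type-O mother.
Diego (type A): no genotype consistent with that phenotype can produce a type-B child with a type-O mother.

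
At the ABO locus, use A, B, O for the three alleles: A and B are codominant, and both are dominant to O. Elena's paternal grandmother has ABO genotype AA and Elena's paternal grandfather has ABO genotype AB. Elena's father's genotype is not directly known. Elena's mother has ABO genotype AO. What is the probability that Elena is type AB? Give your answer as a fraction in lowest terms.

1/8

Elena's father's ABO genotype from AA × AB: 1/2 AA, 1/2 AB.
Crossing each possibility with the mother AO and summing P(type AB): 1/2·0 + 1/2·1/4 = 1/8.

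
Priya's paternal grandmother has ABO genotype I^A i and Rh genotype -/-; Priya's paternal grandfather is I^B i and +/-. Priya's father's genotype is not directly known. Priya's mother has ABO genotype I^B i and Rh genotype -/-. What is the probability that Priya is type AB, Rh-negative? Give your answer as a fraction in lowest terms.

Priya's father's ABO genotype from I^A i × I^B i: 1/4 I^A I^B, 1/4 I^A i, 1/4 I^B i, 1/4 i i.
Crossing each possibility with the mother I^B i and summing P(type AB): 1/4·1/4 + 1/4·1/4 + 1/4·0 + 1/4·0 = 1/8.
Similarly for Rh via the father's Rh distribution: P(Rh-) = 3/4.
Independent loci: 1/8 × 3/4 = 3/32.

3/32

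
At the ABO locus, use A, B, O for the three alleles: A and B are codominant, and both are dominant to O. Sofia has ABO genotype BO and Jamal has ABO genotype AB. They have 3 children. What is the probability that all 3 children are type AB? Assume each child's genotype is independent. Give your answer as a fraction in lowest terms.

1/64

ABO cross BO × AB → 1/4 A, 1/2 B, 1/4 AB.
So P(type AB) = 1/4 per child.
All 3 independent: (1/4)^3 = 1/64.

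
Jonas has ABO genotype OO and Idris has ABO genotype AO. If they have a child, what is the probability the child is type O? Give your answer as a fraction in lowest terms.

ABO cross OO × AO → offspring phenotypes: 1/2 O, 1/2 A.
So P(type O) = 1/2.

1/2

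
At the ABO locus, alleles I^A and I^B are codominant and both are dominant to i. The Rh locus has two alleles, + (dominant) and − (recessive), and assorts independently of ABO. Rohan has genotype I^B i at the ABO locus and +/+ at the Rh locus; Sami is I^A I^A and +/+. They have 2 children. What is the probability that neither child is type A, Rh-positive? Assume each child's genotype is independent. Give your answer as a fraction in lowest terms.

1/4

ABO cross I^B i × I^A I^A → 1/2 A, 1/2 AB.
Rh cross +/+ × +/+ → 1 Rh+; so P(type A, Rh-positive) = 1/2 × 1 = 1/2 per child.
P(not type A, Rh-positive) = 1/2 for one child; (1/2)^2 = 1/4.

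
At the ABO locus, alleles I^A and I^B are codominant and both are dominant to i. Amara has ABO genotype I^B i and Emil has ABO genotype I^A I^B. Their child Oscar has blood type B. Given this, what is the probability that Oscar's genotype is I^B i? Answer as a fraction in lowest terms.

Cross I^B i × I^A I^B → 1/4 I^A I^B, 1/4 I^A i, 1/4 I^B I^B, 1/4 I^B i.
Type-B genotypes among offspring: I^B I^B (1/4), I^B i (1/4); total 1/2.
P(I^B i | type B) = (1/4) / (1/2) = 1/2.

1/2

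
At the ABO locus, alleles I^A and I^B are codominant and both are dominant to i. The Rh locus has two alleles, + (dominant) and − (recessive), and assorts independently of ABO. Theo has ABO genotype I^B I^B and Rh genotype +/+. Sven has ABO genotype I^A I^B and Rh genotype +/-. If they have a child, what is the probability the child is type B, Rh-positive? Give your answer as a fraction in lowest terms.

ABO cross I^B I^B × I^A I^B → offspring phenotypes: 1/2 B, 1/2 AB.
Rh cross +/+ × +/- → 1 Rh+.
Independent loci: P(type B, Rh-positive) = 1/2 × 1 = 1/2.

1/2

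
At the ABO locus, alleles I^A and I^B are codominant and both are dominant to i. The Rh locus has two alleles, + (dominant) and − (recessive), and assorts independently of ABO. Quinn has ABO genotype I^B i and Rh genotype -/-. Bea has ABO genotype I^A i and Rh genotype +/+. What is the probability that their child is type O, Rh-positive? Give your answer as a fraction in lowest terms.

1/4

ABO cross I^B i × I^A i → offspring phenotypes: 1/4 O, 1/4 A, 1/4 B, 1/4 AB.
Rh cross -/- × +/+ → 1 Rh+.
Independent loci: P(type O, Rh-positive) = 1/4 × 1 = 1/4.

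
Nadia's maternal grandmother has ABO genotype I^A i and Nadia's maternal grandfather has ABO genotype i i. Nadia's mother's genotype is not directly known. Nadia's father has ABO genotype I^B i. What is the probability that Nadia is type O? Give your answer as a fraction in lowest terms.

Nadia's mother's ABO genotype from I^A i × i i: 1/2 I^A i, 1/2 i i.
Crossing each possibility with the father I^B i and summing P(type O): 1/2·1/4 + 1/2·1/2 = 3/8.

3/8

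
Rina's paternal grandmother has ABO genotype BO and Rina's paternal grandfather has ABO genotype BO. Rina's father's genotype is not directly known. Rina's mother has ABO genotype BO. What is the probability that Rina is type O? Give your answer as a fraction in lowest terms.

1/4

Rina's father's ABO genotype from BO × BO: 1/4 BB, 1/2 BO, 1/4 OO.
Crossing each possibility with the mother BO and summing P(type O): 1/4·0 + 1/2·1/4 + 1/4·1/2 = 1/4.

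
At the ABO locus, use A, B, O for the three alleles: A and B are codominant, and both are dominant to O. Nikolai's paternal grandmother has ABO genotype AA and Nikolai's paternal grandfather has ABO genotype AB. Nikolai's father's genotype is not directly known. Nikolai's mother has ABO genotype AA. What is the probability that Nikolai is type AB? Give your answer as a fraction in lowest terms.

Nikolai's father's ABO genotype from AA × AB: 1/2 AA, 1/2 AB.
Crossing each possibility with the mother AA and summing P(type AB): 1/2·0 + 1/2·1/2 = 1/4.

1/4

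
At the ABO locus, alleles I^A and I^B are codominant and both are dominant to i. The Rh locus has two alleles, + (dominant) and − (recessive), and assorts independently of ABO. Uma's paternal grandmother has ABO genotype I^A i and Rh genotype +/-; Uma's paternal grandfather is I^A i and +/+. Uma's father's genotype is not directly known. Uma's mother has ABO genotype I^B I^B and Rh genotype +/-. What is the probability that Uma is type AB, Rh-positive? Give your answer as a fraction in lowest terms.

Uma's father's ABO genotype from I^A i × I^A i: 1/4 I^A I^A, 1/2 I^A i, 1/4 i i.
Crossing each possibility with the mother I^B I^B and summing P(type AB): 1/4·1 + 1/2·1/2 + 1/4·0 = 1/2.
Similarly for Rh via the father's Rh distribution: P(Rh+) = 7/8.
Independent loci: 1/2 × 7/8 = 7/16.

7/16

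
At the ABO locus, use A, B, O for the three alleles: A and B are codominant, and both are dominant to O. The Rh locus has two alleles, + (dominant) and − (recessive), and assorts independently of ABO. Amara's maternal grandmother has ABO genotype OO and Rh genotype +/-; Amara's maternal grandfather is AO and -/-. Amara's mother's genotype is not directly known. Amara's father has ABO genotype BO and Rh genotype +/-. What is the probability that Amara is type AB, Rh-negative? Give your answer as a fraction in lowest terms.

Amara's mother's ABO genotype from OO × AO: 1/2 AO, 1/2 OO.
Crossing each possibility with the father BO and summing P(type AB): 1/2·1/4 + 1/2·0 = 1/8.
Similarly for Rh via the mother's Rh distribution: P(Rh-) = 3/8.
Independent loci: 1/8 × 3/8 = 3/64.

3/64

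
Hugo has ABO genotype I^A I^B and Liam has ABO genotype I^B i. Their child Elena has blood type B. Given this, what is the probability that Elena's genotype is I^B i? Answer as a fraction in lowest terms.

1/2

Cross I^A I^B × I^B i → 1/4 I^A I^B, 1/4 I^A i, 1/4 I^B I^B, 1/4 I^B i.
Type-B genotypes among offspring: I^B I^B (1/4), I^B i (1/4); total 1/2.
P(I^B i | type B) = (1/4) / (1/2) = 1/2.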